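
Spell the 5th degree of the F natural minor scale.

C

Degree 5 takes the letter 4 steps above F, which is C.
In natural minor, degree 5 sits 7 semitones above the tonic. F + 7 semitones is pitch class 0, spelled on C as C.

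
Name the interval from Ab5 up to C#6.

Counting letters A–B–C gives a third.
Ab→C# = 5 semitones, 1 wider than the major third (4), so augmented.

augmented third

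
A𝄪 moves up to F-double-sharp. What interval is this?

Counting letters A–B–C–D–E–F gives a sixth.
A##→F## = 8 semitones, 1 narrower than the major sixth (9), so minor.

minor sixth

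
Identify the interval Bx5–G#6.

diminished sixth

Counting letters B–C–D–E–F–G gives a sixth.
B##→G# = 7 semitones, 2 narrower than the major sixth (9), so diminished.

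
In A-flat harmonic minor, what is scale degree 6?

The Ab harmonic minor scale runs Ab Bb Cb Db Eb Fb G.
Degree 6 is Fb.

Fb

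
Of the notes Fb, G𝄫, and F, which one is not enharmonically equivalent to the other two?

Fb

In 12-tone equal temperament, enharmonic equivalents share a pitch class. Fb is pitch class 4; Gbb is pitch class 5; F is pitch class 5.
Gbb and F share pitch class 5, while Fb is pitch class 4.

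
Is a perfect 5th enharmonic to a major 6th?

No

A perfect fifth spans 7 semitones; a major sixth spans 9.
The spans differ, so they are not enharmonic equivalents.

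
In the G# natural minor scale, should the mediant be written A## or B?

Each scale degree takes a distinct letter name. Degree 3 of a scale on G must use the letter B.
B and A## are enharmonically the same pitch, but only B uses the letter B, so it is the correct spelling here.

B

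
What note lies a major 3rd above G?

B

A third above G lands on the letter B.
A major third spans 4 semitones, so G moves to pitch class 11. On the letter B that is B.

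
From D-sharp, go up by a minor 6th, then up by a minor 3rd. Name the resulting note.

A minor sixth up from D# is B (letter B, 8 semitones up).
A minor third up from B is D (letter D, 3 semitones up).

D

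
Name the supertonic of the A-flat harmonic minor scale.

Bb

The Ab harmonic minor scale runs Ab Bb Cb Db Eb Fb G.
Degree 2 is Bb.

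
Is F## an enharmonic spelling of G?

Yes

F## is pitch class 7; G is pitch class 7.
All spellings map to pitch class 7, so they are enharmonically equivalent.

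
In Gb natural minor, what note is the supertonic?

Degree 2 takes the letter 1 step above G, which is A.
In natural minor, degree 2 sits 2 semitones above the tonic. Gb + 2 semitones is pitch class 8, spelled on A as Ab.

Ab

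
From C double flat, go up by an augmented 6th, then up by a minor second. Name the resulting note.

An augmented sixth up from Cbb is Ab (letter A, 10 semitones up).
A minor second up from Ab is Bbb (letter B, 1 semitone up).

Bbb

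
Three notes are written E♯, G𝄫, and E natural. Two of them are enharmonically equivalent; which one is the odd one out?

In 12-tone equal temperament, enharmonic equivalents share a pitch class. E# is pitch class 5; Gbb is pitch class 5; E is pitch class 4.
E# and Gbb share pitch class 5, while E is pitch class 4.

E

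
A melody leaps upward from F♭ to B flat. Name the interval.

augmented fourth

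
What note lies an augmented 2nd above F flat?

G

A second above F lands on the letter G.
An augmented second spans 3 semitones, so Fb moves to pitch class 7. On the letter G that is G.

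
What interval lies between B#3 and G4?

The letter names run B→G, a span of 5 letter steps, so the interval is some kind of sixth.
B# to G is 7 semitones. A major sixth is 9, so 7 makes it diminished.

diminished sixth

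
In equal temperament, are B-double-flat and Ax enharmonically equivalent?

No

Two spellings are enharmonically equivalent only if they share a pitch class.
Here Bbb → 9, A## → 11; 9 ≠ 11, so they are not.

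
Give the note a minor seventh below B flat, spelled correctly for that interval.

A seventh below B lands on the letter C.
A minor seventh spans 10 semitones, so Bb moves to pitch class 0. On the letter C that is C.

C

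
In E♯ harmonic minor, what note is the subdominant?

Degree 4 takes the letter 3 steps above E, which is A.
In harmonic minor, degree 4 sits 5 semitones above the tonic. E# + 5 semitones is pitch class 10, spelled on A as A#.

A#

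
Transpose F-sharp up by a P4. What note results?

B

A fourth above F lands on the letter B.
A perfect fourth spans 5 semitones, so F# moves to pitch class 11. On the letter B that is B.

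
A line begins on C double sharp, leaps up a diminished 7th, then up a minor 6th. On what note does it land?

G

A diminished seventh up from C## is B (letter B, 9 semitones up).
A minor sixth up from B is G (letter G, 8 semitones up).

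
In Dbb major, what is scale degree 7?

Cb

Degree 7 takes the letter 6 steps above D, which is C.
In major, degree 7 sits 11 semitones above the tonic. Dbb + 11 semitones is pitch class 11, spelled on C as Cb.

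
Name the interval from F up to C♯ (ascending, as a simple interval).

The letter names run F→C, a span of 4 letter steps, so the interval is some kind of fifth.
F to C# is 8 semitones. A perfect fifth is 7, so 8 makes it augmented.

augmented fifth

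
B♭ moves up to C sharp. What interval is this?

The letter names run B→C, a span of 1 letter step, so the interval is some kind of second.
Bb to C# is 3 semitones. A major second is 2, so 3 makes it augmented.

augmented second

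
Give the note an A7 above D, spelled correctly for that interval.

C##

D up a major seventh is C#, so the target letter is C.
From D, an augmented seventh is 12 semitones up: C##.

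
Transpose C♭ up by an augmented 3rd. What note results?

E

A third above C lands on the letter E.
An augmented third spans 5 semitones, so Cb moves to pitch class 4. On the letter E that is E.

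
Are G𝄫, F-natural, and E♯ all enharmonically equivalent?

Gbb = pitch class 5 and F = pitch class 5 and E# = pitch class 5 — the same pitch class, so they are enharmonic equivalents.

Yes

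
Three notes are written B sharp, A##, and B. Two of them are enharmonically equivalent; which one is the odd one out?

In 12-tone equal temperament, enharmonic equivalents share a pitch class. B# is pitch class 0; A## is pitch class 11; B is pitch class 11.
A## and B share pitch class 11, while B# is pitch class 0.

B#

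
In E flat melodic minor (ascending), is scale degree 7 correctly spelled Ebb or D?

D

Each scale degree takes a distinct letter name. Degree 7 of a scale on E must use the letter D.
D and Ebb are enharmonically the same pitch, but only D uses the letter D, so it is the correct spelling here.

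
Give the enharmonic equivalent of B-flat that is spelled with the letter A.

A#

Plain A sits 1 semitone below Bb, so on the letter A the same pitch needs a sharp: A#.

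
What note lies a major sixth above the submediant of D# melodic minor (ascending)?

The submediant of D# melodic minor (ascending) is B#.
A major sixth (9 semitones) above B# lands on the letter G, giving G##.

G##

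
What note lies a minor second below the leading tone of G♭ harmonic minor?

E

The leading tone of Gb harmonic minor is F.
A minor second (1 semitone) below F lands on the letter E, giving E.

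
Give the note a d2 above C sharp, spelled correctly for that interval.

Db

A second above C lands on the letter D.
A diminished second spans 0 semitones, so C# moves to pitch class 1. On the letter D that is Db.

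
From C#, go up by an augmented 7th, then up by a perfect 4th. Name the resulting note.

An augmented seventh up from C# is B## (letter B, 12 semitones up).
A perfect fourth up from B## is E## (letter E, 5 semitones up).

E##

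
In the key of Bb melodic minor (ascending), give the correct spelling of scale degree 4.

The Bb melodic minor (ascending) scale runs Bb C Db Eb F G A.
Degree 4 is Eb.

Eb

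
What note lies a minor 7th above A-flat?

A up a major seventh is G#, so the target letter is G.
From Ab, a minor seventh is 10 semitones up: Gb.

Gb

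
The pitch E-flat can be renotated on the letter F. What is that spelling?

Plain F sits 2 semitones above Eb, so on the letter F the same pitch needs a double flat: Fbb.

Fbb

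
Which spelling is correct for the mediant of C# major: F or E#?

Each scale degree takes a distinct letter name. Degree 3 of a scale on C must use the letter E.
E# and F are enharmonically the same pitch, but only E# uses the letter E, so it is the correct spelling here.

E#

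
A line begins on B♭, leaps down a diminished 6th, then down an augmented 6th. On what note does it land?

F

A diminished sixth down from Bb is D# (letter D, 7 semitones down).
An augmented sixth down from D# is F (letter F, 10 semitones down).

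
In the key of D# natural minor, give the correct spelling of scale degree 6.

B

The D# natural minor scale runs D# E# F# G# A# B C#.
Degree 6 is B.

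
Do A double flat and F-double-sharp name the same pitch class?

Abb is pitch class 7; F## is pitch class 7.
All spellings map to pitch class 7, so they are enharmonically equivalent.

Yes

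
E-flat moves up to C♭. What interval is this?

The letter names run E→C, a span of 5 letter steps, so the interval is some kind of sixth.
Eb to Cb is 8 semitones. A major sixth is 9, so 8 makes it minor.

minor sixth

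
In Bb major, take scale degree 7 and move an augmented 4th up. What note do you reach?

D#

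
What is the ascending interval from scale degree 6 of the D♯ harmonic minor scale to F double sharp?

augmented fifth

Scale degree 6 of D# harmonic minor is B.
B up to F##: letters B→F make it a fifth; 8 semitones makes it augmented.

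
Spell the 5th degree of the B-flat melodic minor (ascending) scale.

F

Degree 5 takes the letter 4 steps above B, which is F.
In melodic minor (ascending), degree 5 sits 7 semitones above the tonic. Bb + 7 semitones is pitch class 5, spelled on F as F.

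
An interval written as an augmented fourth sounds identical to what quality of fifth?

diminished

An augmented fourth spans 6 semitones.
A fifth spanning 6 semitones is diminished (the perfect fifth is 7).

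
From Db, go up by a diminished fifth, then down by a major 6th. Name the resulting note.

A diminished fifth up from Db is Abb (letter A, 6 semitones up).
A major sixth down from Abb is Cbb (letter C, 9 semitones down).

Cbb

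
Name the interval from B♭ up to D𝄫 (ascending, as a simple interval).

diminished third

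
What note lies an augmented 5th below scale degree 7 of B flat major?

Db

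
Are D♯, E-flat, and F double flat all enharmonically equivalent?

D# is pitch class 3; Eb is pitch class 3; Fbb is pitch class 3.
All spellings map to pitch class 3, so they are enharmonically equivalent.

Yes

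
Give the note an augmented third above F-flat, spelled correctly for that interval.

A

F up a major third is A, so the target letter is A.
From Fb, an augmented third is 5 semitones up: A.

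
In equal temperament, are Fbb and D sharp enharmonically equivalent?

Yes

Fbb is pitch class 3; D# is pitch class 3.
All spellings map to pitch class 3, so they are enharmonically equivalent.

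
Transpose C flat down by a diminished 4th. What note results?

G

A fourth below C lands on the letter G.
A diminished fourth spans 4 semitones, so Cb moves to pitch class 7. On the letter G that is G.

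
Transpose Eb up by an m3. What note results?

A third above E lands on the letter G.
A minor third spans 3 semitones, so Eb moves to pitch class 6. On the letter G that is Gb.

Gb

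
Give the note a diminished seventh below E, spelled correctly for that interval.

E down a major seventh is F, so the target letter is F.
From E, a diminished seventh is 9 semitones down: F##.

F##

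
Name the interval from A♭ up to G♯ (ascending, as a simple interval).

augmented seventh

Counting letters A–B–C–D–E–F–G gives a seventh.
Ab→G# = 12 semitones, 1 wider than the major seventh (11), so augmented.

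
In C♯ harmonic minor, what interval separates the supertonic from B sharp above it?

major sixth

The supertonic of C# harmonic minor is D#.
D# up to B#: letters D→B make it a sixth; 9 semitones makes it major.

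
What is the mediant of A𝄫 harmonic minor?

The Abb harmonic minor scale runs Abb Bbb Cbb Dbb Ebb Fbb Gb.
Degree 3 is Cbb.

Cbb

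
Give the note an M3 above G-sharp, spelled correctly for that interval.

B#

A third above G lands on the letter B.
A major third spans 4 semitones, so G# moves to pitch class 0. On the letter B that is B#.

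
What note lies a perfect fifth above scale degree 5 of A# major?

Scale degree 5 of A# major is E#.
A perfect fifth (7 semitones) above E# lands on the letter B, giving B#.

B#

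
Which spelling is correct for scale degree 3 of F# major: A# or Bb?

A#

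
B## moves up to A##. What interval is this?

minor seventh

Counting letters B–C–D–E–F–G–A gives a seventh.
B##→A## = 10 semitones, 1 narrower than the major seventh (11), so minor.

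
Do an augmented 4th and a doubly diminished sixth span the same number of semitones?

An augmented fourth spans 6 semitones; a doubly diminished sixth spans 6.
They are enharmonically equivalent.

Yes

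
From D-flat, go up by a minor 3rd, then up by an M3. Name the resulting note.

Ab

A minor third up from Db is Fb (letter F, 3 semitones up).
A major third up from Fb is Ab (letter A, 4 semitones up).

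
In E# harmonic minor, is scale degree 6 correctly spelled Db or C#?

Each scale degree takes a distinct letter name. Degree 6 of a scale on E must use the letter C.
C# and Db are enharmonically the same pitch, but only C# uses the letter C, so it is the correct spelling here.

C#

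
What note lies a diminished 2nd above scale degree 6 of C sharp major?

Bb

Scale degree 6 of C# major is A#.
A diminished second (0 semitones) above A# lands on the letter B, giving Bb.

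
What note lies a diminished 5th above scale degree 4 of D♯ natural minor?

D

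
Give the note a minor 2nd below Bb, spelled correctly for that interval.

A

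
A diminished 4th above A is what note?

A fourth above A lands on the letter D.
A diminished fourth spans 4 semitones, so A moves to pitch class 1. On the letter D that is Db.

Db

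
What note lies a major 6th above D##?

A sixth above D lands on the letter B.
A major sixth spans 9 semitones, so D## moves to pitch class 1. On the letter B that is B##.

B##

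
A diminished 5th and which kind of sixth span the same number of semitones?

doubly diminished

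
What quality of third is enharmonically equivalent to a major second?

diminished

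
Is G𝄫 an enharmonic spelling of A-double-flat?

No

Two spellings are enharmonically equivalent only if they share a pitch class.
Here Gbb → 5, Abb → 7; 5 ≠ 7, so they are not.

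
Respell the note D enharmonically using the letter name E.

D is pitch class 2. The letter E alone is pitch class 4.
To reach pitch class 2 from E requires an offset of -2 semitones, i.e. double flat: Ebb.

Ebb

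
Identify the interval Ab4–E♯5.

doubly augmented fifth

The letter names run A→E, a span of 4 letter steps, so the interval is some kind of fifth.
Ab to E# is 9 semitones. A perfect fifth is 7, so 9 makes it doubly augmented.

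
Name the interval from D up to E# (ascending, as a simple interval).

augmented second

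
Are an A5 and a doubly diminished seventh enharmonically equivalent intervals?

Yes

An augmented fifth spans 8 semitones; a doubly diminished seventh spans 8.
They are enharmonically equivalent.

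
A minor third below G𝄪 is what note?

G down a major third is Eb, so the target letter is E.
From G##, a minor third is 3 semitones down: E##.

E##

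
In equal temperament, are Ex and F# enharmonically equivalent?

E## is pitch class 6; F# is pitch class 6.
All spellings map to pitch class 6, so they are enharmonically equivalent.

Yes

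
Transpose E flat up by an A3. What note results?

G#

E up a major third is G#, so the target letter is G.
From Eb, an augmented third is 5 semitones up: G#.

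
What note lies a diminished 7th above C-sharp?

A seventh above C lands on the letter B.
A diminished seventh spans 9 semitones, so C# moves to pitch class 10. On the letter B that is Bb.

Bb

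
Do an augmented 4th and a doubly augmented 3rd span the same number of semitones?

Yes

An augmented fourth spans 6 semitones; a doubly augmented third spans 6.
They are enharmonically equivalent.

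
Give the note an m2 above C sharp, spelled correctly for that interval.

C up a major second is D, so the target letter is D.
From C#, a minor second is 1 semitone up: D.

D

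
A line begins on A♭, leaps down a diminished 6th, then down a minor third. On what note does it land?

A diminished sixth down from Ab is C# (letter C, 7 semitones down).
A minor third down from C# is A# (letter A, 3 semitones down).

A#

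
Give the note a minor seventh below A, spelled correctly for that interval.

B

A seventh below A lands on the letter B.
A minor seventh spans 10 semitones, so A moves to pitch class 11. On the letter B that is B.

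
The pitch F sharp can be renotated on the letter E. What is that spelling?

Plain E sits 2 semitones below F#, so on the letter E the same pitch needs a double sharp: E##.

E##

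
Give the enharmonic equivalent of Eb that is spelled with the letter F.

Fbb

Plain F sits 2 semitones above Eb, so on the letter F the same pitch needs a double flat: Fbb.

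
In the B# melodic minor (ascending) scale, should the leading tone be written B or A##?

Each scale degree takes a distinct letter name. Degree 7 of a scale on B must use the letter A.
A## and B are enharmonically the same pitch, but only A## uses the letter A, so it is the correct spelling here.

A##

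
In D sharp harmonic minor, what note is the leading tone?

Degree 7 takes the letter 6 steps above D, which is C.
In harmonic minor, degree 7 sits 11 semitones above the tonic. D# + 11 semitones is pitch class 2, spelled on C as C##.

C##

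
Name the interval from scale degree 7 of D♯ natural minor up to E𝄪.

augmented third

Scale degree 7 of D# natural minor is C#.
C# up to E##: letters C→E make it a third; 5 semitones makes it augmented.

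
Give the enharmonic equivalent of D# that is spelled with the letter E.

Eb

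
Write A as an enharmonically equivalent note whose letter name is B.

Plain B sits 2 semitones above A, so on the letter B the same pitch needs a double flat: Bbb.

Bbb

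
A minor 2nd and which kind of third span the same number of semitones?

doubly diminished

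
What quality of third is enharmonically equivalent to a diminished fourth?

major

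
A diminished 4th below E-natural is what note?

A fourth below E lands on the letter B.
A diminished fourth spans 4 semitones, so E moves to pitch class 0. On the letter B that is B#.

B#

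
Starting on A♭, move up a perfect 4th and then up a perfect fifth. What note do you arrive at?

A perfect fourth up from Ab is Db (letter D, 5 semitones up).
A perfect fifth up from Db is Ab (letter A, 7 semitones up).

Ab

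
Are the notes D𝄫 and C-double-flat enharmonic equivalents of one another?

Dbb is pitch class 0; Cbb is pitch class 10.
The pitch classes differ (0 vs. 10), so they are not enharmonic equivalents.

No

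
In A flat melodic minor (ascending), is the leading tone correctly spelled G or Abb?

G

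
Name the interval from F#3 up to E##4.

Counting letters F–G–A–B–C–D–E gives a seventh.
F#→E## = 12 semitones, 1 wider than the major seventh (11), so augmented.

augmented seventh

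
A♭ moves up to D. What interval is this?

Counting letters A–B–C–D gives a fourth.
Ab→D = 6 semitones, 1 wider than the perfect fourth (5), so augmented.

augmented fourth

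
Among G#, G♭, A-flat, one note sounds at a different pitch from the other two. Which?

Gb

In 12-tone equal temperament, enharmonic equivalents share a pitch class. G# is pitch class 8; Gb is pitch class 6; Ab is pitch class 8.
G# and Ab share pitch class 8, while Gb is pitch class 6.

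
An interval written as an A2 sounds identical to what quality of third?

An augmented second spans 3 semitones.
A third spanning 3 semitones is minor (the major third is 4).

minor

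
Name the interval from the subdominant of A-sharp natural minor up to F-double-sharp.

The subdominant of A# natural minor is D#.
D# up to F##: letters D→F make it a third; 4 semitones makes it major.

major third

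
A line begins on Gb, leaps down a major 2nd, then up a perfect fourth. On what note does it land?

A major second down from Gb is Fb (letter F, 2 semitones down).
A perfect fourth up from Fb is Bbb (letter B, 5 semitones up).

Bbb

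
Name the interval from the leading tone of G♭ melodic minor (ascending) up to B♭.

The leading tone of Gb melodic minor (ascending) is F.
F up to Bb: letters F→B make it a fourth; 5 semitones makes it perfect.

perfect fourth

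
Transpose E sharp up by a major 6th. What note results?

C##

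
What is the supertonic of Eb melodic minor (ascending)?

F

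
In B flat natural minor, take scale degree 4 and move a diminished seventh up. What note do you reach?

Scale degree 4 of Bb natural minor is Eb.
A diminished seventh (9 semitones) above Eb lands on the letter D, giving Dbb.

Dbb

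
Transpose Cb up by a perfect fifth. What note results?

Gb

C up a perfect fifth is G, so the target letter is G.
From Cb, a perfect fifth is 7 semitones up: Gb.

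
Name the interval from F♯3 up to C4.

diminished fifth

The letter names run F→C, a span of 4 letter steps, so the interval is some kind of fifth.
F# to C is 6 semitones. A perfect fifth is 7, so 6 makes it diminished.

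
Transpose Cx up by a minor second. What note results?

D#

A second above C lands on the letter D.
A minor second spans 1 semitone, so C## moves to pitch class 3. On the letter D that is D#.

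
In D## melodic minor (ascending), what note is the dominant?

A##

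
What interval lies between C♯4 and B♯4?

major seventh

The letter names run C→B, a span of 6 letter steps, so the interval is some kind of seventh.
C# to B# is 11 semitones. A major seventh is 11, so 11 makes it major.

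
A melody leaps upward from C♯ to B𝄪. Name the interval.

augmented seventh

Counting letters C–D–E–F–G–A–B gives a seventh.
C#→B## = 12 semitones, 1 wider than the major seventh (11), so augmented.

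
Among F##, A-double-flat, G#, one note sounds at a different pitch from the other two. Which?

In 12-tone equal temperament, enharmonic equivalents share a pitch class. F## is pitch class 7; Abb is pitch class 7; G# is pitch class 8.
F## and Abb share pitch class 7, while G# is pitch class 8.

G#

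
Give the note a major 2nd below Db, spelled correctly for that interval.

D down a major second is C, so the target letter is C.
From Db, a major second is 2 semitones down: Cb.

Cb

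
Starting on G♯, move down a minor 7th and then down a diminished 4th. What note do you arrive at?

E##

A minor seventh down from G# is A# (letter A, 10 semitones down).
A diminished fourth down from A# is E## (letter E, 4 semitones down).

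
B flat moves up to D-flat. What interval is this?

The letter names run B→D, a span of 2 letter steps, so the interval is some kind of third.
Bb to Db is 3 semitones. A major third is 4, so 3 makes it minor.

minor third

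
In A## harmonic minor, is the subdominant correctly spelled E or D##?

D##

Each scale degree takes a distinct letter name. Degree 4 of a scale on A must use the letter D.
D## and E are enharmonically the same pitch, but only D## uses the letter D, so it is the correct spelling here.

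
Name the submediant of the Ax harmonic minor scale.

F##

Degree 6 takes the letter 5 steps above A, which is F.
In harmonic minor, degree 6 sits 8 semitones above the tonic. A## + 8 semitones is pitch class 7, spelled on F as F##.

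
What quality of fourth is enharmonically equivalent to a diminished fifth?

A diminished fifth spans 6 semitones.
A fourth spanning 6 semitones is augmented (the perfect fourth is 5).

augmented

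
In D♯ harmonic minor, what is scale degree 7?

The D# harmonic minor scale runs D# E# F# G# A# B C##.
Degree 7 is C##.

C##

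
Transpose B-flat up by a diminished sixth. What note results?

Gbb

B up a major sixth is G#, so the target letter is G.
From Bb, a diminished sixth is 7 semitones up: Gbb.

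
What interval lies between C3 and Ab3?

minor sixth

Counting letters C–D–E–F–G–A gives a sixth.
C→Ab = 8 semitones, 1 narrower than the major sixth (9), so minor.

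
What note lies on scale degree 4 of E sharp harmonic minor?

Degree 4 takes the letter 3 steps above E, which is A.
In harmonic minor, degree 4 sits 5 semitones above the tonic. E# + 5 semitones is pitch class 10, spelled on A as A#.

A#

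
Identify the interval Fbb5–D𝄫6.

Counting letters F–G–A–B–C–D gives a sixth.
Fbb→Dbb = 9 semitones, exactly the major sixth.

major sixth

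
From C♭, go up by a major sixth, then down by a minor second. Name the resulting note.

A major sixth up from Cb is Ab (letter A, 9 semitones up).
A minor second down from Ab is G (letter G, 1 semitone down).

G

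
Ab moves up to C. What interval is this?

major third

Counting letters A–B–C gives a third.
Ab→C = 4 semitones, exactly the major third.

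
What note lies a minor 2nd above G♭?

G up a major second is A, so the target letter is A.
From Gb, a minor second is 1 semitone up: Abb.

Abb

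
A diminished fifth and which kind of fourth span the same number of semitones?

augmented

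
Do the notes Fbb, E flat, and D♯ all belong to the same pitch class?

Yes

Fbb = pitch class 3 and Eb = pitch class 3 and D# = pitch class 3 — the same pitch class, so they are enharmonic equivalents.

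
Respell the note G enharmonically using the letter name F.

Plain F sits 2 semitones below G, so on the letter F the same pitch needs a double sharp: F##.

F##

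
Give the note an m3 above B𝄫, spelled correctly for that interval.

Dbb

B up a major third is D#, so the target letter is D.
From Bbb, a minor third is 3 semitones up: Dbb.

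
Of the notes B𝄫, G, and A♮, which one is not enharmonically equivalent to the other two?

In 12-tone equal temperament, enharmonic equivalents share a pitch class. Bbb is pitch class 9; G is pitch class 7; A is pitch class 9.
Bbb and A share pitch class 9, while G is pitch class 7.

G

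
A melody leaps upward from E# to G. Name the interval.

Counting letters E–F–G gives a third.
E#→G = 2 semitones, 2 narrower than the major third (4), so diminished.

diminished third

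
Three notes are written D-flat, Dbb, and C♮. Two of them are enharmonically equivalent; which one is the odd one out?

Db

In 12-tone equal temperament, enharmonic equivalents share a pitch class. Db is pitch class 1; Dbb is pitch class 0; C is pitch class 0.
Dbb and C share pitch class 0, while Db is pitch class 1.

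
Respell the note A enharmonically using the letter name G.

G##

A is pitch class 9. The letter G alone is pitch class 7.
To reach pitch class 9 from G requires an offset of +2 semitones, i.e. double sharp: G##.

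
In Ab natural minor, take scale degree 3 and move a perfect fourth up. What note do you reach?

Scale degree 3 of Ab natural minor is Cb.
A perfect fourth (5 semitones) above Cb lands on the letter F, giving Fb.

Fb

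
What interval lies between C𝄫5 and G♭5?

The letter names run C→G, a span of 4 letter steps, so the interval is some kind of fifth.
Cbb to Gb is 8 semitones. A perfect fifth is 7, so 8 makes it augmented.

augmented fifth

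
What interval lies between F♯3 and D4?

Counting letters F–G–A–B–C–D gives a sixth.
F#→D = 8 semitones, 1 narrower than the major sixth (9), so minor.

minor sixth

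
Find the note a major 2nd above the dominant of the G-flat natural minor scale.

The dominant of Gb natural minor is Db.
A major second (2 semitones) above Db lands on the letter E, giving Eb.

Eb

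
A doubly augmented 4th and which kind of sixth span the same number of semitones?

diminished

A doubly augmented fourth spans 7 semitones.
A sixth spanning 7 semitones is diminished (the major sixth is 9).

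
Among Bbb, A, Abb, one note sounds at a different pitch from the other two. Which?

Abb

In 12-tone equal temperament, enharmonic equivalents share a pitch class. Bbb is pitch class 9; A is pitch class 9; Abb is pitch class 7.
Bbb and A share pitch class 9, while Abb is pitch class 7.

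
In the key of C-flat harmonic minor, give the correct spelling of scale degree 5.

Gb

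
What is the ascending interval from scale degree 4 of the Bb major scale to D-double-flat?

Scale degree 4 of Bb major is Eb.
Eb up to Dbb: letters E→D make it a seventh; 9 semitones makes it diminished.

diminished seventh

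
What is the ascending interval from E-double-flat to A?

Counting letters E–F–G–A gives a fourth.
Ebb→A = 7 semitones, 2 wider than the perfect fourth (5), so doubly augmented.

doubly augmented fourth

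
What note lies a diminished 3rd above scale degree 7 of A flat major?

Scale degree 7 of Ab major is G.
A diminished third (2 semitones) above G lands on the letter B, giving Bbb.

Bbb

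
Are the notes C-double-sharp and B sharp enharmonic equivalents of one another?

No

Two spellings are enharmonically equivalent only if they share a pitch class.
Here C## → 2, B# → 0; 0 ≠ 2, so they are not.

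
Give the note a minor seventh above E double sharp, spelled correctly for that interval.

D##

A seventh above E lands on the letter D.
A minor seventh spans 10 semitones, so E## moves to pitch class 4. On the letter D that is D##.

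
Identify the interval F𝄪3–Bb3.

doubly diminished fourth

The letter names run F→B, a span of 3 letter steps, so the interval is some kind of fourth.
F## to Bb is 3 semitones. A perfect fourth is 5, so 3 makes it doubly diminished.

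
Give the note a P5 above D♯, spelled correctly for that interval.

A#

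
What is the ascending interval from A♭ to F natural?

major sixth

The letter names run A→F, a span of 5 letter steps, so the interval is some kind of sixth.
Ab to F is 9 semitones. A major sixth is 9, so 9 makes it major.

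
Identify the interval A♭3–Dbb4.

The letter names run A→D, a span of 3 letter steps, so the interval is some kind of fourth.
Ab to Dbb is 4 semitones. A perfect fourth is 5, so 4 makes it diminished.

diminished fourth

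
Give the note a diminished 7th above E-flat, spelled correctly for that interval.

E up a major seventh is D#, so the target letter is D.
From Eb, a diminished seventh is 9 semitones up: Dbb.

Dbb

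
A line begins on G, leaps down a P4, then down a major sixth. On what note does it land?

F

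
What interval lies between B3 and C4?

minor second

Counting letters B–C gives a second.
B→C = 1 semitone, 1 narrower than the major second (2), so minor.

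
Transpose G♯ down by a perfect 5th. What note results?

A fifth below G lands on the letter C.
A perfect fifth spans 7 semitones, so G# moves to pitch class 1. On the letter C that is C#.

C#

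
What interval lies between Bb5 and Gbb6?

diminished sixth

Counting letters B–C–D–E–F–G gives a sixth.
Bb→Gbb = 7 semitones, 2 narrower than the major sixth (9), so diminished.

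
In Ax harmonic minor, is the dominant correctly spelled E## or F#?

E##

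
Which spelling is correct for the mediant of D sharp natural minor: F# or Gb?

F#

Each scale degree takes a distinct letter name. Degree 3 of a scale on D must use the letter F.
F# and Gb are enharmonically the same pitch, but only F# uses the letter F, so it is the correct spelling here.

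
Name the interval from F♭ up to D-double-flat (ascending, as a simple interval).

Counting letters F–G–A–B–C–D gives a sixth.
Fb→Dbb = 8 semitones, 1 narrower than the major sixth (9), so minor.

minor sixth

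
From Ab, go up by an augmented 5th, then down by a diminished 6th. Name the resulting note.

An augmented fifth up from Ab is E (letter E, 8 semitones up).
A diminished sixth down from E is G## (letter G, 7 semitones down).

G##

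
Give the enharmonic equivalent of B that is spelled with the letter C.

Cb

Plain C sits 1 semitone above B, so on the letter C the same pitch needs a flat: Cb.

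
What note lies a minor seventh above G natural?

A seventh above G lands on the letter F.
A minor seventh spans 10 semitones, so G moves to pitch class 5. On the letter F that is F.

F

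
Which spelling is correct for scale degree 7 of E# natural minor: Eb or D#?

D#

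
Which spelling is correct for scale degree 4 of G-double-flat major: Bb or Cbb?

Cbb

Each scale degree takes a distinct letter name. Degree 4 of a scale on G must use the letter C.
Cbb and Bb are enharmonically the same pitch, but only Cbb uses the letter C, so it is the correct spelling here.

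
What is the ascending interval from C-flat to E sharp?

Counting letters C–D–E gives a third.
Cb→E# = 6 semitones, 2 wider than the major third (4), so doubly augmented.

doubly augmented third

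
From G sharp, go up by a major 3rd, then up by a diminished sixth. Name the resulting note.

A major third up from G# is B# (letter B, 4 semitones up).
A diminished sixth up from B# is G (letter G, 7 semitones up).

G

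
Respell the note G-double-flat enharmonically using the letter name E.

Gbb is pitch class 5. The letter E alone is pitch class 4.
To reach pitch class 5 from E requires an offset of +1 semitone, i.e. sharp: E#.

E#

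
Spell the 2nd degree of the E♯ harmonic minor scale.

F##

The E# harmonic minor scale runs E# F## G# A# B# C# D##.
Degree 2 is F##.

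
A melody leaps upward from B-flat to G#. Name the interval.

The letter names run B→G, a span of 5 letter steps, so the interval is some kind of sixth.
Bb to G# is 10 semitones. A major sixth is 9, so 10 makes it augmented.

augmented sixth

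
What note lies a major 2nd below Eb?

Db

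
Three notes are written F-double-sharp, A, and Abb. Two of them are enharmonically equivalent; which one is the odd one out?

A

In 12-tone equal temperament, enharmonic equivalents share a pitch class. F## is pitch class 7; A is pitch class 9; Abb is pitch class 7.
F## and Abb share pitch class 7, while A is pitch class 9.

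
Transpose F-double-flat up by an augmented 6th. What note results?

Db

A sixth above F lands on the letter D.
An augmented sixth spans 10 semitones, so Fbb moves to pitch class 1. On the letter D that is Db.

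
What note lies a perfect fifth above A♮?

E

A up a perfect fifth is E, so the target letter is E.
From A, a perfect fifth is 7 semitones up: E.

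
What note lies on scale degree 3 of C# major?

E#

The C# major scale runs C# D# E# F# G# A# B#.
Degree 3 is E#.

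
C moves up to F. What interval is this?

The letter names run C→F, a span of 3 letter steps, so the interval is some kind of fourth.
C to F is 5 semitones. A perfect fourth is 5, so 5 makes it perfect.

perfect fourth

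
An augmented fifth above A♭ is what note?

A up a perfect fifth is E, so the target letter is E.
From Ab, an augmented fifth is 8 semitones up: E.

E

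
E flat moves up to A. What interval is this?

The letter names run E→A, a span of 3 letter steps, so the interval is some kind of fourth.
Eb to A is 6 semitones. A perfect fourth is 5, so 6 makes it augmented.

augmented fourth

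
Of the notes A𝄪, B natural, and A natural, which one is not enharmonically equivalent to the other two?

In 12-tone equal temperament, enharmonic equivalents share a pitch class. A## is pitch class 11; B is pitch class 11; A is pitch class 9.
A## and B share pitch class 11, while A is pitch class 9.

A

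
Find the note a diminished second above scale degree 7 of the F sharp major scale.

F

Scale degree 7 of F# major is E#.
A diminished second (0 semitones) above E# lands on the letter F, giving F.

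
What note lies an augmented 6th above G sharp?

E##

G up a major sixth is E, so the target letter is E.
From G#, an augmented sixth is 10 semitones up: E##.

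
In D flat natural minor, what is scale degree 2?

The Db natural minor scale runs Db Eb Fb Gb Ab Bbb Cb.
Degree 2 is Eb.

Eb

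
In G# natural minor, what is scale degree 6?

E

Degree 6 takes the letter 5 steps above G, which is E.
In natural minor, degree 6 sits 8 semitones above the tonic. G# + 8 semitones is pitch class 4, spelled on E as E.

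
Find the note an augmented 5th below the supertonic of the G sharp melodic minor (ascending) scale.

The supertonic of G# melodic minor (ascending) is A#.
An augmented fifth (8 semitones) below A# lands on the letter D, giving D.

D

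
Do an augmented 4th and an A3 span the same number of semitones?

No

An augmented fourth spans 6 semitones; an augmented third spans 5.
The spans differ, so they are not enharmonic equivalents.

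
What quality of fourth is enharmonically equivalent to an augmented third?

perfect

An augmented third spans 5 semitones.
A fourth spanning 5 semitones is perfect (the perfect fourth is 5).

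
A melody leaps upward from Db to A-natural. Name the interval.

augmented fifth

Counting letters D–E–F–G–A gives a fifth.
Db→A = 8 semitones, 1 wider than the perfect fifth (7), so augmented.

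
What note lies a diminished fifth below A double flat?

Db

A fifth below A lands on the letter D.
A diminished fifth spans 6 semitones, so Abb moves to pitch class 1. On the letter D that is Db.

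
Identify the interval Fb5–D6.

augmented sixth

Counting letters F–G–A–B–C–D gives a sixth.
Fb→D = 10 semitones, 1 wider than the major sixth (9), so augmented.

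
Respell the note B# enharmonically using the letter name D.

Dbb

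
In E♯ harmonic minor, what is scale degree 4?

Degree 4 takes the letter 3 steps above E, which is A.
In harmonic minor, degree 4 sits 5 semitones above the tonic. E# + 5 semitones is pitch class 10, spelled on A as A#.

A#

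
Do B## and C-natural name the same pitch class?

B## is pitch class 1; C is pitch class 0.
The pitch classes differ (1 vs. 0), so they are not enharmonic equivalents.

No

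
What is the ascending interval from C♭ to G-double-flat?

diminished fifth

Counting letters C–D–E–F–G gives a fifth.
Cb→Gbb = 6 semitones, 1 narrower than the perfect fifth (7), so diminished.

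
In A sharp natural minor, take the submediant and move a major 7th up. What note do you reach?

E#

The submediant of A# natural minor is F#.
A major seventh (11 semitones) above F# lands on the letter E, giving E#.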